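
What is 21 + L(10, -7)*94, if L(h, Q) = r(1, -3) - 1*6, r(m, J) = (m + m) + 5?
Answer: 115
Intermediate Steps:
r(m, J) = 5 + 2*m (r(m, J) = 2*m + 5 = 5 + 2*m)
L(h, Q) = 1 (L(h, Q) = (5 + 2*1) - 1*6 = (5 + 2) - 6 = 7 - 6 = 1)
21 + L(10, -7)*94 = 21 + 1*94 = 21 + 94 = 115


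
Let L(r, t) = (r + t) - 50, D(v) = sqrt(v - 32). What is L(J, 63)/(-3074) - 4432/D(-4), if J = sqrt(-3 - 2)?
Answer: -13/3074 + 2216*I/3 - I*sqrt(5)/3074 ≈ -0.004229 + 738.67*I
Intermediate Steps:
D(v) = sqrt(-32 + v)
J = I*sqrt(5) (J = sqrt(-5) = I*sqrt(5) ≈ 2.2361*I)
L(r, t) = -50 + r + t
L(J, 63)/(-3074) - 4432/D(-4) = (-50 + I*sqrt(5) + 63)/(-3074) - 4432/sqrt(-32 - 4) = (13 + I*sqrt(5))*(-1/3074) - 4432*(-I/6) = (-13/3074 - I*sqrt(5)/3074) - 4432*(-I/6) = (-13/3074 - I*sqrt(5)/3074) - (-2216)*I/3 = (-13/3074 - I*sqrt(5)/3074) + 2216*I/3 = -13/3074 + 2216*I/3 - I*sqrt(5)/3074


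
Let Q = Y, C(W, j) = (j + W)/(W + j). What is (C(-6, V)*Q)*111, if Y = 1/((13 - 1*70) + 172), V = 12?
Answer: 111/115 ≈ 0.96522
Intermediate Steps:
Y = 1/115 (Y = 1/((13 - 70) + 172) = 1/(-57 + 172) = 1/115 ≈ 0.0086956)
C(W, j) = 1 (C(W, j) = (W + j)/(W + j) = 1)
Q = 1/115 ≈ 0.0086956
(C(-6, V)*Q)*111 = (1*(1/115))*111 = (1/115)*111 = 111/115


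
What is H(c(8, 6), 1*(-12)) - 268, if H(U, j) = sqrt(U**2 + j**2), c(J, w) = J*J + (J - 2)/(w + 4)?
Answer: -268 + sqrt(107929)/5 ≈ -202.29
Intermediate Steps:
c(J, w) = J**2 + (-2 + J)/(4 + w)
H(c(8, 6), 1*(-12)) - 268 = sqrt(((-2 + 8 + 4*8**2 + 6*8**2)/(4 + 6))**2 + (1*(-12))**2) - 268 = sqrt(((-2 + 8 + 4*64 + 6*64)/10)**2 + (-12)**2) - 268 = sqrt(((-2 + 8 + 256 + 384)/10)**2 + 144) - 268 = sqrt(((1/10)*646)**2 + 144) - 268 = sqrt((323/5)**2 + 144) - 268 = sqrt(104329/25 + 144) - 268 = sqrt(107929/25) - 268 = sqrt(107929)/5 - 268 = -268 + sqrt(107929)/5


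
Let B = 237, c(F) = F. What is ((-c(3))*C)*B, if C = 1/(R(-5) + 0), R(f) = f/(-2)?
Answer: -1422/5 ≈ -284.40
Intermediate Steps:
R(f) = -f/2 (R(f) = f*(-1/2) = -f/2)
C = 2/5 (C = 1/(-1/2*(-5) + 0) = 1/(5/2 + 0) = 1/(5/2) = 2/5 ≈ 0.40000)
((-c(3))*C)*B = (-1*3*(2/5))*237 = -3*2/5*237 = -6/5*237 = -1422/5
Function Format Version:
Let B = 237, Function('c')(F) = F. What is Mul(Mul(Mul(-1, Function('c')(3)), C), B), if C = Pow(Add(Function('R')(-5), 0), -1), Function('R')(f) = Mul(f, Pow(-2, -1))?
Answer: Rational(-1422, 5) ≈ -284.40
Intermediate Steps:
Function('R')(f) = Mul(Rational(-1, 2), f) (Function('R')(f) = Mul(f, Rational(-1, 2)) = Mul(Rational(-1, 2), f))
C = Rational(2, 5) (C = Pow(Add(Mul(Rational(-1, 2), -5), 0), -1) = Pow(Add(Rational(5, 2), 0), -1) = Pow(Rational(5, 2), -1) = Rational(2, 5) ≈ 0.40000)
Mul(Mul(Mul(-1, Function('c')(3)), C), B) = Mul(Mul(Mul(-1, 3), Rational(2, 5)), 237) = Mul(Mul(-3, Rational(2, 5)), 237) = Mul(Rational(-6, 5), 237) = Rational(-1422, 5)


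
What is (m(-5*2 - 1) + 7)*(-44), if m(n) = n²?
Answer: -5632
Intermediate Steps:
(m(-5*2 - 1) + 7)*(-44) = ((-5*2 - 1)² + 7)*(-44) = ((-10 - 1)² + 7)*(-44) = ((-11)² + 7)*(-44) = (121 + 7)*(-44) = 128*(-44) = -5632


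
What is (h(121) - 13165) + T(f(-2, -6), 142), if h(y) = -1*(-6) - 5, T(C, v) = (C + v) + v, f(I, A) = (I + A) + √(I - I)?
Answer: -12888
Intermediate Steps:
f(I, A) = A + I (f(I, A) = (A + I) + √0 = (A + I) + 0 = A + I)
T(C, v) = C + 2*v
h(y) = 1 (h(y) = 6 - 5 = 1)
(h(121) - 13165) + T(f(-2, -6), 142) = (1 - 13165) + ((-6 - 2) + 2*142) = -13164 + (-8 + 284) = -13164 + 276 = -12888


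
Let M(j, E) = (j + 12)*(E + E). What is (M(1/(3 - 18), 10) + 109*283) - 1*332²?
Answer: -237415/3 ≈ -79138.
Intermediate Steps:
M(j, E) = 2*E*(12 + j) (M(j, E) = (12 + j)*(2*E) = 2*E*(12 + j))
(M(1/(3 - 18), 10) + 109*283) - 1*332² = (2*10*(12 + 1/(3 - 18)) + 109*283) - 1*332² = (2*10*(12 + 1/(-15)) + 30847) - 1*110224 = (2*10*(12 - 1/15) + 30847) - 110224 = (2*10*(179/15) + 30847) - 110224 = (716/3 + 30847) - 110224 = 93257/3 - 110224 = -237415/3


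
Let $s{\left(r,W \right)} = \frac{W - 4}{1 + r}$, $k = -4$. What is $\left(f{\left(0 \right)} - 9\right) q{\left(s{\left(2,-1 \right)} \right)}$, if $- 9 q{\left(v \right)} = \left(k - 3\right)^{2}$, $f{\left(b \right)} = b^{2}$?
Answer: $49$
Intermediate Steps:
$s{\left(r,W \right)} = \frac{-4 + W}{1 + r}$
$q{\left(v \right)} = - \frac{49}{9}$ ($q{\left(v \right)} = - \frac{\left(-4 - 3\right)^{2}}{9} = - \frac{\left(-7\right)^{2}}{9} = \left(- \frac{1}{9}\right) 49 = - \frac{49}{9}$)
$\left(f{\left(0 \right)} - 9\right) q{\left(s{\left(2,-1 \right)} \right)} = \left(0^{2} - 9\right) \left(- \frac{49}{9}\right) = \left(0 - 9\right) \left(- \frac{49}{9}\right) = \left(-9\right) \left(- \frac{49}{9}\right) = 49$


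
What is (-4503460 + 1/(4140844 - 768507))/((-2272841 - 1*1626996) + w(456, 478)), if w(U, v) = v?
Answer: 15187184786019/13149952631983 ≈ 1.1549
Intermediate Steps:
(-4503460 + 1/(4140844 - 768507))/((-2272841 - 1*1626996) + w(456, 478)) = (-4503460 + 1/(4140844 - 768507))/((-2272841 - 1*1626996) + 478) = (-4503460 + 1/3372337)/((-2272841 - 1626996) + 478) = (-4503460 + 1/3372337)/(-3899837 + 478) = -15187184786019/3372337/(-3899359) = -15187184786019/3372337*(-1/3899359) = 15187184786019/13149952631983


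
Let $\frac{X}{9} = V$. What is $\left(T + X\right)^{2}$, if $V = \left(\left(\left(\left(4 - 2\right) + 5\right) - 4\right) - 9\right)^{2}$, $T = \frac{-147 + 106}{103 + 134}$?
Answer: $\frac{5890102009}{56169} \approx 1.0486 \cdot 10^{5}$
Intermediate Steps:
$T = - \frac{41}{237} \approx -0.173$
$V = 36$ ($V = \left(\left(\left(2 + 5\right) - 4\right) - 9\right)^{2} = \left(\left(7 - 4\right) - 9\right)^{2} = \left(3 - 9\right)^{2} = \left(-6\right)^{2} = 36$)
$X = 324$ ($X = 9 \cdot 36 = 324$)
$\left(T + X\right)^{2} = \left(- \frac{41}{237} + 324\right)^{2} = \left(\frac{76747}{237}\right)^{2} = \frac{5890102009}{56169}$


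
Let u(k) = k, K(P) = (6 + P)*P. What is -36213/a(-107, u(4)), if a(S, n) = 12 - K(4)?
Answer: 36213/28 ≈ 1293.3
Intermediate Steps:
K(P) = P*(6 + P)
a(S, n) = -28 (a(S, n) = 12 - 4*(6 + 4) = 12 - 4*10 = 12 - 1*40 = 12 - 40 = -28)
-36213/a(-107, u(4)) = -36213/(-28) = -36213*(-1/28) = 36213/28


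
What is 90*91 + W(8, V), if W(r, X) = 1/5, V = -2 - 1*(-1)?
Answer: 40951/5 ≈ 8190.2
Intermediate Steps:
V = -1 (V = -2 + 1 = -1)
W(r, X) = ⅕
90*91 + W(8, V) = 90*91 + ⅕ = 8190 + ⅕ = 40951/5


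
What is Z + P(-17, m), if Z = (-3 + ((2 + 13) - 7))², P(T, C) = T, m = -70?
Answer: 8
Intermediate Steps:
Z = 25 (Z = (-3 + (15 - 7))² = (-3 + 8)² = 5² = 25)
Z + P(-17, m) = 25 - 17 = 8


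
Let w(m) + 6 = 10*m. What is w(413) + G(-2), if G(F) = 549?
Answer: 4673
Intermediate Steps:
w(m) = -6 + 10*m
w(413) + G(-2) = (-6 + 10*413) + 549 = (-6 + 4130) + 549 = 4124 + 549 = 4673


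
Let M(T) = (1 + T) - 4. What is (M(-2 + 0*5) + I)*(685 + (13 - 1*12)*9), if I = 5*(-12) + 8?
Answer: -39558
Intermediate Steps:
M(T) = -3 + T
I = -52 (I = -60 + 8 = -52)
(M(-2 + 0*5) + I)*(685 + (13 - 1*12)*9) = ((-3 + (-2 + 0*5)) - 52)*(685 + (13 - 1*12)*9) = ((-3 + (-2 + 0)) - 52)*(685 + (13 - 12)*9) = ((-3 - 2) - 52)*(685 + 1*9) = (-5 - 52)*(685 + 9) = -57*694 = -39558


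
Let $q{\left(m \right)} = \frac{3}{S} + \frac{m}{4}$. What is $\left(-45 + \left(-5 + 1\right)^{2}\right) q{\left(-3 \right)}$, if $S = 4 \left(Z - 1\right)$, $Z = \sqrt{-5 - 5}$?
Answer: $\frac{261}{11} + \frac{87 i \sqrt{10}}{44} \approx 23.727 + 6.2527 i$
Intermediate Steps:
$Z = i \sqrt{10}$ ($Z = \sqrt{-10} = i \sqrt{10} \approx 3.1623 i$)
$S = -4 + 4 i \sqrt{10}$ ($S = 4 \left(i \sqrt{10} - 1\right) = 4 \left(-1 + i \sqrt{10}\right) = -4 + 4 i \sqrt{10} \approx -4.0 + 12.649 i$)
$q{\left(m \right)} = \frac{3}{-4 + 4 i \sqrt{10}} + \frac{m}{4}$
$\left(-45 + \left(-5 + 1\right)^{2}\right) q{\left(-3 \right)} = \left(-45 + \left(-5 + 1\right)^{2}\right) \left(- \frac{3}{44} + \frac{1}{4} \left(-3\right) - \frac{3 i \sqrt{10}}{44}\right) = \left(-45 + \left(-4\right)^{2}\right) \left(- \frac{3}{44} - \frac{3}{4} - \frac{3 i \sqrt{10}}{44}\right) = \left(-45 + 16\right) \left(- \frac{9}{11} - \frac{3 i \sqrt{10}}{44}\right) = - 29 \left(- \frac{9}{11} - \frac{3 i \sqrt{10}}{44}\right) = \frac{261}{11} + \frac{87 i \sqrt{10}}{44}$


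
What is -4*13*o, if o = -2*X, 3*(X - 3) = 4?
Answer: 1352/3 ≈ 450.67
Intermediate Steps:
X = 13/3 (X = 3 + (⅓)*4 = 3 + 4/3 = 13/3 ≈ 4.3333)
o = -26/3 (o = -2*13/3 = -26/3 ≈ -8.6667)
-4*13*o = -4*13*(-26)/3 = -52*(-26)/3 = -1*(-1352/3) = 1352/3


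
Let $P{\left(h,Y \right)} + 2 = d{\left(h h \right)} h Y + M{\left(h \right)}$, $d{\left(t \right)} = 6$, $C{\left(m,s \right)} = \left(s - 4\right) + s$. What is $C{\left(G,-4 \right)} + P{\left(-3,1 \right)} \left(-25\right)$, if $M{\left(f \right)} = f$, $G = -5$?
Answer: $563$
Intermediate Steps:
$C{\left(m,s \right)} = -4 + 2 s$ ($C{\left(m,s \right)} = \left(-4 + s\right) + s = -4 + 2 s$)
$P{\left(h,Y \right)} = -2 + h + 6 Y h$ ($P{\left(h,Y \right)} = -2 + \left(6 h Y + h\right) = -2 + \left(6 Y h + h\right) = -2 + \left(h + 6 Y h\right) = -2 + h + 6 Y h$)
$C{\left(G,-4 \right)} + P{\left(-3,1 \right)} \left(-25\right) = \left(-4 + 2 \left(-4\right)\right) + \left(-2 - 3 + 6 \cdot 1 \left(-3\right)\right) \left(-25\right) = \left(-4 - 8\right) + \left(-2 - 3 - 18\right) \left(-25\right) = -12 - -575 = -12 + 575 = 563$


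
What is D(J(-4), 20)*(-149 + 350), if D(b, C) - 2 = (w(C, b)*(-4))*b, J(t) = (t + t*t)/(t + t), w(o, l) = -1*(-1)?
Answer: 1608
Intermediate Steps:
w(o, l) = 1
J(t) = (t + t²)/(2*t) (J(t) = (t + t²)/((2*t)) = (t + t²)*(1/(2*t)) = (t + t²)/(2*t))
D(b, C) = 2 - 4*b (D(b, C) = 2 + (1*(-4))*b = 2 - 4*b)
D(J(-4), 20)*(-149 + 350) = (2 - 4*(½ + (½)*(-4)))*(-149 + 350) = (2 - 4*(½ - 2))*201 = (2 - 4*(-3/2))*201 = (2 + 6)*201 = 8*201 = 1608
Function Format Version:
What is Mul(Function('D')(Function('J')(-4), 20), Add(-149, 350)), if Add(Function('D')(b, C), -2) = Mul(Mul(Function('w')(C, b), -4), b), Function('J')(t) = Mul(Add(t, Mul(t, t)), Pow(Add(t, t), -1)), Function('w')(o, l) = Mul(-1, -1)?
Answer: 1608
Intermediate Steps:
Function('w')(o, l) = 1
Function('J')(t) = Mul(Rational(1, 2), Pow(t, -1), Add(t, Pow(t, 2))) (Function('J')(t) = Mul(Add(t, Pow(t, 2)), Pow(Mul(2, t), -1)) = Mul(Add(t, Pow(t, 2)), Mul(Rational(1, 2), Pow(t, -1))) = Mul(Rational(1, 2), Pow(t, -1), Add(t, Pow(t, 2))))
Function('D')(b, C) = Add(2, Mul(-4, b)) (Function('D')(b, C) = Add(2, Mul(Mul(1, -4), b)) = Add(2, Mul(-4, b)))
Mul(Function('D')(Function('J')(-4), 20), Add(-149, 350)) = Mul(Add(2, Mul(-4, Add(Rational(1, 2), Mul(Rational(1, 2), -4)))), Add(-149, 350)) = Mul(Add(2, Mul(-4, Add(Rational(1, 2), -2))), 201) = Mul(Add(2, Mul(-4, Rational(-3, 2))), 201) = Mul(Add(2, 6), 201) = Mul(8, 201) = 1608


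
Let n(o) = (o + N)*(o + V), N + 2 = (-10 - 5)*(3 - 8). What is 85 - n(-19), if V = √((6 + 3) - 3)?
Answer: 1111 - 54*√6 ≈ 978.73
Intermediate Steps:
N = 73 (N = -2 + (-10 - 5)*(3 - 8) = -2 - 15*(-5) = -2 + 75 = 73)
V = √6 (V = √(9 - 3) = √6 ≈ 2.4495)
n(o) = (73 + o)*(o + √6) (n(o) = (o + 73)*(o + √6) = (73 + o)*(o + √6))
85 - n(-19) = 85 - ((-19)² + 73*(-19) + 73*√6 - 19*√6) = 85 - (361 - 1387 + 73*√6 - 19*√6) = 85 - (-1026 + 54*√6) = 85 + (1026 - 54*√6) = 1111 - 54*√6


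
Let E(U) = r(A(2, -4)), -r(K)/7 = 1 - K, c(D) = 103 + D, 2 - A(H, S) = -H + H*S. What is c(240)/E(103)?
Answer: 49/11 ≈ 4.4545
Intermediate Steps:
A(H, S) = 2 + H - H*S (A(H, S) = 2 - (-H + H*S) = 2 + (H - H*S) = 2 + H - H*S)
r(K) = -7 + 7*K (r(K) = -7*(1 - K) = -7 + 7*K)
E(U) = 77 (E(U) = -7 + 7*(2 + 2 - 1*2*(-4)) = -7 + 7*(2 + 2 + 8) = -7 + 7*12 = -7 + 84 = 77)
c(240)/E(103) = (103 + 240)/77 = 343*(1/77) = 49/11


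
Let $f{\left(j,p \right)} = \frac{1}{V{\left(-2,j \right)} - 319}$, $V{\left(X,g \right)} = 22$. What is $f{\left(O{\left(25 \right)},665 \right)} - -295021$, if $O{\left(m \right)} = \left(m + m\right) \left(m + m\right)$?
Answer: $\frac{87621236}{297} \approx 2.9502 \cdot 10^{5}$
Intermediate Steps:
$O{\left(m \right)} = 4 m^{2}$ ($O{\left(m \right)} = 2 m 2 m = 4 m^{2}$)
$f{\left(j,p \right)} = - \frac{1}{297}$ ($f{\left(j,p \right)} = \frac{1}{22 - 319} = \frac{1}{-297} = - \frac{1}{297}$)
$f{\left(O{\left(25 \right)},665 \right)} - -295021 = - \frac{1}{297} - -295021 = - \frac{1}{297} + 295021 = \frac{87621236}{297}$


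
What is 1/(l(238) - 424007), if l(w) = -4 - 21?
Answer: -1/424032 ≈ -2.3583e-6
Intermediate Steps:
l(w) = -25
1/(l(238) - 424007) = 1/(-25 - 424007) = 1/(-424032) = -1/424032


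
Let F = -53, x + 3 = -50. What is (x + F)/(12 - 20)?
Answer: 53/4 ≈ 13.250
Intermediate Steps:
x = -53 (x = -3 - 50 = -53)
(x + F)/(12 - 20) = (-53 - 53)/(12 - 20) = -106/(-8) = -106*(-1/8) = 53/4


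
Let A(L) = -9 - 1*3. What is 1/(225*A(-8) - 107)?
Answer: -1/2807 ≈ -0.00035625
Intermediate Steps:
A(L) = -12 (A(L) = -9 - 3 = -12)
1/(225*A(-8) - 107) = 1/(225*(-12) - 107) = 1/(-2700 - 107) = 1/(-2807) = -1/2807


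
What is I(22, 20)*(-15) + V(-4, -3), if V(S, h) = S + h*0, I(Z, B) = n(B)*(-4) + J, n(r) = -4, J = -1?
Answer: -229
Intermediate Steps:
I(Z, B) = 15 (I(Z, B) = -4*(-4) - 1 = 16 - 1 = 15)
V(S, h) = S (V(S, h) = S + 0 = S)
I(22, 20)*(-15) + V(-4, -3) = 15*(-15) - 4 = -225 - 4 = -229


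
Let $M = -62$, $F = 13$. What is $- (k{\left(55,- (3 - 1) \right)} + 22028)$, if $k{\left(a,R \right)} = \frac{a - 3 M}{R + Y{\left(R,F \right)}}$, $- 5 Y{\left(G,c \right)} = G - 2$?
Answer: $- \frac{130963}{6} \approx -21827.0$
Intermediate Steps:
$Y{\left(G,c \right)} = \frac{2}{5} - \frac{G}{5}$ ($Y{\left(G,c \right)} = - \frac{G - 2}{5} = - \frac{-2 + G}{5} = \frac{2}{5} - \frac{G}{5}$)
$k{\left(a,R \right)} = \frac{186 + a}{\frac{2}{5} + \frac{4 R}{5}}$ ($k{\left(a,R \right)} = \frac{a - -186}{R - \left(- \frac{2}{5} + \frac{R}{5}\right)} = \frac{a + 186}{\frac{2}{5} + \frac{4 R}{5}} = \frac{186 + a}{\frac{2}{5} + \frac{4 R}{5}}$)
$- (k{\left(55,- (3 - 1) \right)} + 22028) = - (\frac{5 \left(186 + 55\right)}{2 \left(1 + 2 \left(- (3 - 1)\right)\right)} + 22028) = - (\frac{5}{2} \frac{1}{1 + 2 \left(\left(-1\right) 2\right)} 241 + 22028) = - (\frac{5}{2} \frac{1}{1 + 2 \left(-2\right)} 241 + 22028) = - (\frac{5}{2} \frac{1}{1 - 4} \cdot 241 + 22028) = - (\frac{5}{2} \frac{1}{-3} \cdot 241 + 22028) = - (\frac{5}{2} \left(- \frac{1}{3}\right) 241 + 22028) = - (- \frac{1205}{6} + 22028) = \left(-1\right) \frac{130963}{6} = - \frac{130963}{6}$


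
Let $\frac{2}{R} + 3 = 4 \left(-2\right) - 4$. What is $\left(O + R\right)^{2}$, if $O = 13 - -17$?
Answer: $\frac{200704}{225} \approx 892.02$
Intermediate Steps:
$O = 30$ ($O = 13 + 17 = 30$)
$R = - \frac{2}{15}$ ($R = \frac{2}{-3 + \left(4 \left(-2\right) - 4\right)} = \frac{2}{-3 - 12} = \frac{2}{-15} = 2 \left(- \frac{1}{15}\right) = - \frac{2}{15} \approx -0.13333$)
$\left(O + R\right)^{2} = \left(30 - \frac{2}{15}\right)^{2} = \left(\frac{448}{15}\right)^{2} = \frac{200704}{225}$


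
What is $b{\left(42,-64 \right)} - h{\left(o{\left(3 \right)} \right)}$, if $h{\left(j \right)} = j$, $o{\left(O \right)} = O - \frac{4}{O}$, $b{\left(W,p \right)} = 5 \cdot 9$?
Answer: $\frac{130}{3} \approx 43.333$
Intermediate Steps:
$b{\left(W,p \right)} = 45$
$b{\left(42,-64 \right)} - h{\left(o{\left(3 \right)} \right)} = 45 - \left(3 - \frac{4}{3}\right) = 45 - \frac{5}{3} = \frac{130}{3}$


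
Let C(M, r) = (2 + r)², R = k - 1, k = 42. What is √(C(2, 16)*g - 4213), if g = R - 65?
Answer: I*√11989 ≈ 109.49*I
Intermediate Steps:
R = 41 (R = 42 - 1 = 41)
g = -24 (g = 41 - 65 = -24)
√(C(2, 16)*g - 4213) = √((2 + 16)²*(-24) - 4213) = √(18²*(-24) - 4213) = √(324*(-24) - 4213) = √(-7776 - 4213) = √(-11989) = I*√11989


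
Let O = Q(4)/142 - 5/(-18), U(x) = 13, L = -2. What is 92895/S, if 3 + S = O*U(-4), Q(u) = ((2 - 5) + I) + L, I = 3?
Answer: 118719810/547 ≈ 2.1704e+5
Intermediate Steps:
Q(u) = -2 (Q(u) = ((2 - 5) + 3) - 2 = (-3 + 3) - 2 = 0 - 2 = -2)
O = 337/1278 (O = -2/142 - 5/(-18) = -2*1/142 - 5*(-1/18) = -1/71 + 5/18 = 337/1278 ≈ 0.26369)
S = 547/1278 (S = -3 + (337/1278)*13 = -3 + 4381/1278 = 547/1278 ≈ 0.42801)
92895/S = 92895/(547/1278) = 92895*(1278/547) = 118719810/547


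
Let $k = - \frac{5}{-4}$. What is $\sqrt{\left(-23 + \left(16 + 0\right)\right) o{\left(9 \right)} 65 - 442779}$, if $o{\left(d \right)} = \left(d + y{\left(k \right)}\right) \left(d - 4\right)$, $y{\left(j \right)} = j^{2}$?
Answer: $\frac{i \sqrt{7468939}}{4} \approx 683.23 i$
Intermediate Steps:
$k = \frac{5}{4}$ ($k = \left(-5\right) \left(- \frac{1}{4}\right) = \frac{5}{4} \approx 1.25$)
$o{\left(d \right)} = \left(-4 + d\right) \left(\frac{25}{16} + d\right)$ ($o{\left(d \right)} = \left(d + \left(\frac{5}{4}\right)^{2}\right) \left(d - 4\right) = \left(d + \frac{25}{16}\right) \left(-4 + d\right) = \left(\frac{25}{16} + d\right) \left(-4 + d\right) = \left(-4 + d\right) \left(\frac{25}{16} + d\right)$)
$\sqrt{\left(-23 + \left(16 + 0\right)\right) o{\left(9 \right)} 65 - 442779} = \sqrt{\left(-23 + \left(16 + 0\right)\right) \left(- \frac{25}{4} + 9^{2} - \frac{351}{16}\right) 65 - 442779} = \sqrt{\left(-23 + 16\right) \left(- \frac{25}{4} + 81 - \frac{351}{16}\right) 65 - 442779} = \sqrt{\left(-7\right) \frac{845}{16} \cdot 65 - 442779} = \sqrt{\left(- \frac{5915}{16}\right) 65 - 442779} = \sqrt{- \frac{384475}{16} - 442779} = \sqrt{- \frac{7468939}{16}} = \frac{i \sqrt{7468939}}{4}$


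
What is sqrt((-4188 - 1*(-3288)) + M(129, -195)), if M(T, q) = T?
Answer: I*sqrt(771) ≈ 27.767*I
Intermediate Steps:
sqrt((-4188 - 1*(-3288)) + M(129, -195)) = sqrt((-4188 - 1*(-3288)) + 129) = sqrt((-4188 + 3288) + 129) = sqrt(-900 + 129) = sqrt(-771) = I*sqrt(771)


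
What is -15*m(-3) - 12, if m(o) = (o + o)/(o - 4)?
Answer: -174/7 ≈ -24.857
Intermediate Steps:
m(o) = 2*o/(-4 + o) (m(o) = (2*o)/(-4 + o) = 2*o/(-4 + o))
-15*m(-3) - 12 = -30*(-3)/(-4 - 3) - 12 = -30*(-3)/(-7) - 12 = -30*(-3)*(-1)/7 - 12 = -15*6/7 - 12 = -90/7 - 12 = -174/7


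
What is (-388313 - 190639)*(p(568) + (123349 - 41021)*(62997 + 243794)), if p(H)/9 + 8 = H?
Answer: -14622876948816576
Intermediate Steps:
p(H) = -72 + 9*H
(-388313 - 190639)*(p(568) + (123349 - 41021)*(62997 + 243794)) = (-388313 - 190639)*((-72 + 9*568) + (123349 - 41021)*(62997 + 243794)) = -578952*((-72 + 5112) + 82328*306791) = -578952*(5040 + 25257489448) = -578952*25257494488 = -14622876948816576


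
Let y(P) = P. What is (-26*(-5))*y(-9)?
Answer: -1170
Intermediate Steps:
(-26*(-5))*y(-9) = -26*(-5)*(-9) = 130*(-9) = -1170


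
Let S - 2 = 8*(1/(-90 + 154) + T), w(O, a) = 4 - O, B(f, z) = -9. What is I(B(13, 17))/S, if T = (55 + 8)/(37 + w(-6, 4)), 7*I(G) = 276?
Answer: 103776/33817 ≈ 3.0688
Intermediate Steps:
I(G) = 276/7 (I(G) = (⅐)*276 = 276/7)
T = 63/47 (T = (55 + 8)/(37 + (4 - 1*(-6))) = 63/(37 + (4 + 6)) = 63/(37 + 10) = 63/47 ≈ 1.3404)
S = 4831/376 (S = 2 + 8*(1/(-90 + 154) + 63/47) = 2 + 8*(1/64 + 63/47) = 2 + 8*(4079/3008) = 2 + 4079/376 = 4831/376 ≈ 12.848)
I(B(13, 17))/S = 276/(7*(4831/376)) = (276/7)*(376/4831) = 103776/33817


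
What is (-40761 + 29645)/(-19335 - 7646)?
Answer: 11116/26981 ≈ 0.41199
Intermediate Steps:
(-40761 + 29645)/(-19335 - 7646) = -11116/(-26981) = -11116*(-1/26981) = 11116/26981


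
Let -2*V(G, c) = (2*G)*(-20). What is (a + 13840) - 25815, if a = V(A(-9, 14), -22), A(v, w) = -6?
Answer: -12095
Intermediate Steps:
V(G, c) = 20*G (V(G, c) = -2*G*(-20)/2 = -(-20)*G = 20*G)
a = -120 (a = 20*(-6) = -120)
(a + 13840) - 25815 = (-120 + 13840) - 25815 = 13720 - 25815 = -12095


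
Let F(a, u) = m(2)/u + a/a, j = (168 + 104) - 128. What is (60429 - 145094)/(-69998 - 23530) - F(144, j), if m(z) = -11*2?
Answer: 2713/46764 ≈ 0.058015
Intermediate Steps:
m(z) = -22
j = 144 (j = 272 - 128 = 144)
F(a, u) = 1 - 22/u (F(a, u) = -22/u + a/a = -22/u + 1 = 1 - 22/u)
(60429 - 145094)/(-69998 - 23530) - F(144, j) = (60429 - 145094)/(-69998 - 23530) - (-22 + 144)/144 = -84665/(-93528) - 122/144 = -84665*(-1/93528) - 1*61/72 = 84665/93528 - 61/72 = 2713/46764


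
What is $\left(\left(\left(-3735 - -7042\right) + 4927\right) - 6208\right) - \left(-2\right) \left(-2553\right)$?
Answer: $-3080$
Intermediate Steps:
$\left(\left(\left(-3735 - -7042\right) + 4927\right) - 6208\right) - \left(-2\right) \left(-2553\right) = \left(\left(\left(-3735 + 7042\right) + 4927\right) - 6208\right) - 5106 = \left(\left(3307 + 4927\right) - 6208\right) - 5106 = \left(8234 - 6208\right) - 5106 = 2026 - 5106 = -3080$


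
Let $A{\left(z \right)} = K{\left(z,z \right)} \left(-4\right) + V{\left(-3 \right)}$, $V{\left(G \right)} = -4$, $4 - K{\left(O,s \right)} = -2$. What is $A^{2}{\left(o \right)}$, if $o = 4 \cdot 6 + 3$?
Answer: $784$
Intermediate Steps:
$K{\left(O,s \right)} = 6$ ($K{\left(O,s \right)} = 4 - -2 = 4 + 2 = 6$)
$o = 27$ ($o = 24 + 3 = 27$)
$A{\left(z \right)} = -28$ ($A{\left(z \right)} = 6 \left(-4\right) - 4 = -24 - 4 = -28$)
$A^{2}{\left(o \right)} = \left(-28\right)^{2} = 784$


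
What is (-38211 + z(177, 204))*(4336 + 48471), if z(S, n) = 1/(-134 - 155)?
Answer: -583146644860/289 ≈ -2.0178e+9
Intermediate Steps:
z(S, n) = -1/289 (z(S, n) = 1/(-289) = -1/289)
(-38211 + z(177, 204))*(4336 + 48471) = (-38211 - 1/289)*(4336 + 48471) = -11042980/289*52807 = -583146644860/289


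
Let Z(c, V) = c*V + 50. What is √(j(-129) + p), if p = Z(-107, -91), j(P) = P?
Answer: √9658 ≈ 98.275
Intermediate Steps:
Z(c, V) = 50 + V*c (Z(c, V) = V*c + 50 = 50 + V*c)
p = 9787 (p = 50 - 91*(-107) = 50 + 9737 = 9787)
√(j(-129) + p) = √(-129 + 9787) = √9658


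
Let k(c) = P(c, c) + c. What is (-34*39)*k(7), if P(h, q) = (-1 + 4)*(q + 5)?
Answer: -57018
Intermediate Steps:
P(h, q) = 15 + 3*q (P(h, q) = 3*(5 + q) = 15 + 3*q)
k(c) = 15 + 4*c (k(c) = (15 + 3*c) + c = 15 + 4*c)
(-34*39)*k(7) = (-34*39)*(15 + 4*7) = -1326*(15 + 28) = -1326*43 = -57018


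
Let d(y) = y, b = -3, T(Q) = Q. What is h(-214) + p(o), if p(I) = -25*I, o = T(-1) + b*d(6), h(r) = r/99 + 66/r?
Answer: 5005510/10593 ≈ 472.53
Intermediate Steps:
h(r) = 66/r + r/99 (h(r) = r*(1/99) + 66/r = r/99 + 66/r = 66/r + r/99)
o = -19 (o = -1 - 3*6 = -1 - 18 = -19)
h(-214) + p(o) = (66/(-214) + (1/99)*(-214)) - 25*(-19) = (66*(-1/214) - 214/99) + 475 = (-33/107 - 214/99) + 475 = -26165/10593 + 475 = 5005510/10593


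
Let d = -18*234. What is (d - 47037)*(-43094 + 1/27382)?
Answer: 60473815233843/27382 ≈ 2.2085e+9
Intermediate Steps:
d = -4212
(d - 47037)*(-43094 + 1/27382) = (-4212 - 47037)*(-43094 + 1/27382) = -51249*(-43094 + 1/27382) = -51249*(-1179999907/27382) = 60473815233843/27382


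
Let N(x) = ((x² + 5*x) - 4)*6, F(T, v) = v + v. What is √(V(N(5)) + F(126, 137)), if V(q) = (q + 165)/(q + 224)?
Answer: √687205/50 ≈ 16.580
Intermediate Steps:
F(T, v) = 2*v
N(x) = -24 + 6*x² + 30*x (N(x) = (-4 + x² + 5*x)*6 = -24 + 6*x² + 30*x)
V(q) = (165 + q)/(224 + q)
√(V(N(5)) + F(126, 137)) = √((165 + (-24 + 6*5² + 30*5))/(224 + (-24 + 6*5² + 30*5)) + 2*137) = √((165 + (-24 + 6*25 + 150))/(224 + (-24 + 6*25 + 150)) + 274) = √((165 + (-24 + 150 + 150))/(224 + (-24 + 150 + 150)) + 274) = √((165 + 276)/(224 + 276) + 274) = √(441/500 + 274) = √(137441/500) = √687205/50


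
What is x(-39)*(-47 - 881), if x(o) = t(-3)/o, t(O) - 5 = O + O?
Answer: -928/39 ≈ -23.795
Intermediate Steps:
t(O) = 5 + 2*O (t(O) = 5 + (O + O) = 5 + 2*O)
x(o) = -1/o (x(o) = (5 + 2*(-3))/o = (5 - 6)/o = -1/o)
x(-39)*(-47 - 881) = (-1/(-39))*(-47 - 881) = -1*(-1/39)*(-928) = (1/39)*(-928) = -928/39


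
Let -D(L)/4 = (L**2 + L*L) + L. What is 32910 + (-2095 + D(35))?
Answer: 20875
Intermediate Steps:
D(L) = -8*L**2 - 4*L (D(L) = -4*((L**2 + L*L) + L) = -4*((L**2 + L**2) + L) = -4*(2*L**2 + L) = -4*(L + 2*L**2) = -8*L**2 - 4*L)
32910 + (-2095 + D(35)) = 32910 + (-2095 - 4*35*(1 + 2*35)) = 32910 + (-2095 - 4*35*(1 + 70)) = 32910 + (-2095 - 4*35*71) = 32910 + (-2095 - 9940) = 32910 - 12035 = 20875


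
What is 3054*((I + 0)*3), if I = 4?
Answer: 36648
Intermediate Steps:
3054*((I + 0)*3) = 3054*((4 + 0)*3) = 3054*(4*3) = 3054*12 = 36648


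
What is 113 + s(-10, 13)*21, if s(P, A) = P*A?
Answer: -2617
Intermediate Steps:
s(P, A) = A*P
113 + s(-10, 13)*21 = 113 + (13*(-10))*21 = 113 - 130*21 = 113 - 2730 = -2617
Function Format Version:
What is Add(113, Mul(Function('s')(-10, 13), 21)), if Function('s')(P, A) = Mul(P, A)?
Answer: -2617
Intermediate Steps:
Function('s')(P, A) = Mul(A, P)
Add(113, Mul(Function('s')(-10, 13), 21)) = Add(113, Mul(Mul(13, -10), 21)) = Add(113, Mul(-130, 21)) = Add(113, -2730) = -2617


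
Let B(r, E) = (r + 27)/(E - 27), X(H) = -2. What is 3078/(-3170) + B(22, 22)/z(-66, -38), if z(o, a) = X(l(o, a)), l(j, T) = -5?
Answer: 2491/634 ≈ 3.9290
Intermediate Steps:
z(o, a) = -2
B(r, E) = (27 + r)/(-27 + E)
3078/(-3170) + B(22, 22)/z(-66, -38) = 3078/(-3170) + ((27 + 22)/(-27 + 22))/(-2) = 3078*(-1/3170) + (49/(-5))*(-½) = -1539/1585 - ⅕*49*(-½) = -1539/1585 - 49/5*(-½) = -1539/1585 + 49/10 = 2491/634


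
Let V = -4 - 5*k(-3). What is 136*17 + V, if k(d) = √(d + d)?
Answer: 2308 - 5*I*√6 ≈ 2308.0 - 12.247*I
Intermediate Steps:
k(d) = √2*√d (k(d) = √(2*d) = √2*√d)
V = -4 - 5*I*√6 (V = -4 - 5*√2*√(-3) = -4 - 5*√2*I*√3 = -4 - 5*I*√6 ≈ -4.0 - 12.247*I)
136*17 + V = 136*17 + (-4 - 5*I*√6) = 2312 + (-4 - 5*I*√6) = 2308 - 5*I*√6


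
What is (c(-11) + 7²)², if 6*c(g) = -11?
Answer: 80089/36 ≈ 2224.7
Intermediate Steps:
c(g) = -11/6 (c(g) = (⅙)*(-11) = -11/6)
(c(-11) + 7²)² = (-11/6 + 7²)² = (-11/6 + 49)² = (283/6)² = 80089/36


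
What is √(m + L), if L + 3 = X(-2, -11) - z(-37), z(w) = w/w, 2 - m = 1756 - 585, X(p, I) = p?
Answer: 5*I*√47 ≈ 34.278*I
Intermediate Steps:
m = -1169 (m = 2 - (1756 - 585) = 2 - 1*1171 = 2 - 1171 = -1169)
z(w) = 1
L = -6 (L = -3 + (-2 - 1*1) = -3 + (-2 - 1) = -3 - 3 = -6)
√(m + L) = √(-1169 - 6) = √(-1175) = 5*I*√47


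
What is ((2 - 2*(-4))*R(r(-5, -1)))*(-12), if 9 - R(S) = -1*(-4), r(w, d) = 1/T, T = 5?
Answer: -600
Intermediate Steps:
r(w, d) = ⅕ (r(w, d) = 1/5 = ⅕)
R(S) = 5 (R(S) = 9 - (-1)*(-4) = 9 - 1*4 = 9 - 4 = 5)
((2 - 2*(-4))*R(r(-5, -1)))*(-12) = ((2 - 2*(-4))*5)*(-12) = ((2 + 8)*5)*(-12) = (10*5)*(-12) = 50*(-12) = -600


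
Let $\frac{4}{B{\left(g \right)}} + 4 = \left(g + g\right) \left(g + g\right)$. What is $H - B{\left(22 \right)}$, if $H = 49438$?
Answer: $\frac{23878553}{483} \approx 49438.0$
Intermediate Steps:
$B{\left(g \right)} = \frac{4}{-4 + 4 g^{2}}$ ($B{\left(g \right)} = \frac{4}{-4 + \left(g + g\right) \left(g + g\right)} = \frac{4}{-4 + 2 g 2 g} = \frac{4}{-4 + 4 g^{2}}$)
$H - B{\left(22 \right)} = 49438 - \frac{1}{-1 + 22^{2}} = 49438 - \frac{1}{-1 + 484} = 49438 - \frac{1}{483} = \frac{23878553}{483}$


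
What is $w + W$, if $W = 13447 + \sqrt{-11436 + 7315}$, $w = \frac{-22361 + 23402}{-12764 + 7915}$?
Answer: $\frac{65203462}{4849} + i \sqrt{4121} \approx 13447.0 + 64.195 i$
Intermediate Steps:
$w = - \frac{1041}{4849}$ ($w = \frac{1041}{-4849} = 1041 \left(- \frac{1}{4849}\right) = - \frac{1041}{4849} \approx -0.21468$)
$W = 13447 + i \sqrt{4121}$ ($W = 13447 + \sqrt{-4121} = 13447 + i \sqrt{4121} \approx 13447.0 + 64.195 i$)
$w + W = - \frac{1041}{4849} + \left(13447 + i \sqrt{4121}\right) = \frac{65203462}{4849} + i \sqrt{4121}$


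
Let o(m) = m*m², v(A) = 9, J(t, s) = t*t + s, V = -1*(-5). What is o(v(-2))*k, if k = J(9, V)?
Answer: 62694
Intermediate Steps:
V = 5
J(t, s) = s + t² (J(t, s) = t² + s = s + t²)
o(m) = m³
k = 86 (k = 5 + 9² = 5 + 81 = 86)
o(v(-2))*k = 9³*86 = 729*86 = 62694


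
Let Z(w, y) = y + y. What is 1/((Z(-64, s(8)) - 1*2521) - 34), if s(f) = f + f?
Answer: -1/2523 ≈ -0.00039635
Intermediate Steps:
s(f) = 2*f
Z(w, y) = 2*y
1/((Z(-64, s(8)) - 1*2521) - 34) = 1/((2*(2*8) - 1*2521) - 34) = 1/((2*16 - 2521) - 34) = 1/((32 - 2521) - 34) = 1/(-2489 - 34) = 1/(-2523) = -1/2523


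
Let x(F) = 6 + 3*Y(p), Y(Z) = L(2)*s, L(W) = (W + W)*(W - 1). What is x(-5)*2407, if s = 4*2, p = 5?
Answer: 245514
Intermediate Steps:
s = 8
L(W) = 2*W*(-1 + W) (L(W) = (2*W)*(-1 + W) = 2*W*(-1 + W))
Y(Z) = 32 (Y(Z) = (2*2*(-1 + 2))*8 = (2*2*1)*8 = 4*8 = 32)
x(F) = 102 (x(F) = 6 + 3*32 = 6 + 96 = 102)
x(-5)*2407 = 102*2407 = 245514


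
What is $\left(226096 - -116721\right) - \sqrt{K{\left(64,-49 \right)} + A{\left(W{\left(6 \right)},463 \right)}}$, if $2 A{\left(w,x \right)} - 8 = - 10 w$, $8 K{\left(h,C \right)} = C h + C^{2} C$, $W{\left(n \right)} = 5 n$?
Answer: $342817 - \frac{i \sqrt{243906}}{4} \approx 3.4282 \cdot 10^{5} - 123.47 i$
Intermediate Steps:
$K{\left(h,C \right)} = \frac{C^{3}}{8} + \frac{C h}{8}$ ($K{\left(h,C \right)} = \frac{C h + C^{2} C}{8} = \frac{C h + C^{3}}{8} = \frac{C^{3} + C h}{8} = \frac{C^{3}}{8} + \frac{C h}{8}$)
$A{\left(w,x \right)} = 4 - 5 w$ ($A{\left(w,x \right)} = 4 + \frac{\left(-10\right) w}{2} = 4 - 5 w$)
$\left(226096 - -116721\right) - \sqrt{K{\left(64,-49 \right)} + A{\left(W{\left(6 \right)},463 \right)}} = \left(226096 - -116721\right) - \sqrt{\frac{1}{8} \left(-49\right) \left(64 + \left(-49\right)^{2}\right) + \left(4 - 5 \cdot 5 \cdot 6\right)} = \left(226096 + 116721\right) - \sqrt{\frac{1}{8} \left(-49\right) \left(64 + 2401\right) + \left(4 - 150\right)} = 342817 - \sqrt{\frac{1}{8} \left(-49\right) 2465 + \left(4 - 150\right)} = 342817 - \sqrt{- \frac{120785}{8} - 146} = 342817 - \sqrt{- \frac{121953}{8}} = 342817 - \frac{i \sqrt{243906}}{4}$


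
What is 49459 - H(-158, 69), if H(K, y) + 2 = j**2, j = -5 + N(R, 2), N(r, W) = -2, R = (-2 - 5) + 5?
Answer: 49412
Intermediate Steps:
R = -2 (R = -7 + 5 = -2)
j = -7 (j = -5 - 2 = -7)
H(K, y) = 47 (H(K, y) = -2 + (-7)**2 = -2 + 49 = 47)
49459 - H(-158, 69) = 49459 - 1*47 = 49459 - 47 = 49412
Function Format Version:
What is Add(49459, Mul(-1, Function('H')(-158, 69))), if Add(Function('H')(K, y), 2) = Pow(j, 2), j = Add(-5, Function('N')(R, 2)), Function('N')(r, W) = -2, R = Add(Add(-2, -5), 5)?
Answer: 49412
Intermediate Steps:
R = -2 (R = Add(-7, 5) = -2)
j = -7 (j = Add(-5, -2) = -7)
Function('H')(K, y) = 47 (Function('H')(K, y) = Add(-2, Pow(-7, 2)) = Add(-2, 49) = 47)
Add(49459, Mul(-1, Function('H')(-158, 69))) = Add(49459, Mul(-1, 47)) = Add(49459, -47) = 49412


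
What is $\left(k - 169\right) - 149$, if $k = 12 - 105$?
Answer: $-411$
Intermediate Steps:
$k = -93$ ($k = 12 - 105 = -93$)
$\left(k - 169\right) - 149 = \left(-93 - 169\right) - 149 = -262 - 149 = -411$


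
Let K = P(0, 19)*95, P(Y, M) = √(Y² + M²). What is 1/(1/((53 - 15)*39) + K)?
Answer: 1482/2675011 ≈ 0.00055402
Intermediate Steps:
P(Y, M) = √(M² + Y²)
K = 1805 (K = √(19² + 0²)*95 = √(361 + 0)*95 = √361*95 = 19*95 = 1805)
1/(1/((53 - 15)*39) + K) = 1/(1/((53 - 15)*39) + 1805) = 1/(1/(38*39) + 1805) = 1/(1/1482 + 1805) = 1/(2675011/1482) = 1482/2675011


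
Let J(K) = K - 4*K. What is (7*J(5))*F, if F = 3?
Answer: -315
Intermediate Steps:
J(K) = -3*K
(7*J(5))*F = (7*(-3*5))*3 = (7*(-15))*3 = -105*3 = -315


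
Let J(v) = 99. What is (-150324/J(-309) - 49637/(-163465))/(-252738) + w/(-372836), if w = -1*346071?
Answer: 237435607986629837/254154092583502980 ≈ 0.93422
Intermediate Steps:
w = -346071
(-150324/J(-309) - 49637/(-163465))/(-252738) + w/(-372836) = (-150324/99 - 49637/(-163465))/(-252738) - 346071/(-372836) = (-150324*1/99 - 49637*(-1/163465))*(-1/252738) - 346071*(-1/372836) = (-50108/33 + 49637/163465)*(-1/252738) + 346071/372836 = -8189266199/5394345*(-1/252738) + 346071/372836 = 8189266199/1363355966610 + 346071/372836 = 237435607986629837/254154092583502980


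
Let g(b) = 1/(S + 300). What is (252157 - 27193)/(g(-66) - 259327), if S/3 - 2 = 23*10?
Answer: -224064144/258289691 ≈ -0.86749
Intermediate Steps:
S = 696 (S = 6 + 3*(23*10) = 6 + 3*230 = 6 + 690 = 696)
g(b) = 1/996 (g(b) = 1/(696 + 300) = 1/996)
(252157 - 27193)/(g(-66) - 259327) = (252157 - 27193)/(1/996 - 259327) = 224964/(-258289691/996) = 224964*(-996/258289691) = -224064144/258289691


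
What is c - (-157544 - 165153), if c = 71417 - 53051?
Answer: 341063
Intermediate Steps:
c = 18366
c - (-157544 - 165153) = 18366 - (-157544 - 165153) = 18366 - 1*(-322697) = 18366 + 322697 = 341063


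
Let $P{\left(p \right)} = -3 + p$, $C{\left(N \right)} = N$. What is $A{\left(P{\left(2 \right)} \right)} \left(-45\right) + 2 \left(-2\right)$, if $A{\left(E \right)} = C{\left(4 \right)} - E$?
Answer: $-229$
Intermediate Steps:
$A{\left(E \right)} = 4 - E$
$A{\left(P{\left(2 \right)} \right)} \left(-45\right) + 2 \left(-2\right) = \left(4 - \left(-3 + 2\right)\right) \left(-45\right) + 2 \left(-2\right) = \left(4 - -1\right) \left(-45\right) - 4 = \left(4 + 1\right) \left(-45\right) - 4 = 5 \left(-45\right) - 4 = -225 - 4 = -229$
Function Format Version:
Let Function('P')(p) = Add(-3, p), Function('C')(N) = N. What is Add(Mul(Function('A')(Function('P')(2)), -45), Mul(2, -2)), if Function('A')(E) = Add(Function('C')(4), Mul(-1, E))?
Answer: -229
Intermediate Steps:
Function('A')(E) = Add(4, Mul(-1, E))
Add(Mul(Function('A')(Function('P')(2)), -45), Mul(2, -2)) = Add(Mul(Add(4, Mul(-1, Add(-3, 2))), -45), Mul(2, -2)) = Add(Mul(Add(4, Mul(-1, -1)), -45), -4) = Add(Mul(Add(4, 1), -45), -4) = Add(Mul(5, -45), -4) = Add(-225, -4) = -229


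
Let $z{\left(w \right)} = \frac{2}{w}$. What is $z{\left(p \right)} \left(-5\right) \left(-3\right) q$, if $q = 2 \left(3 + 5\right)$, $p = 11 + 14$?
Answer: $\frac{96}{5} \approx 19.2$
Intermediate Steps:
$p = 25$
$q = 16$ ($q = 2 \cdot 8 = 16$)
$z{\left(p \right)} \left(-5\right) \left(-3\right) q = \frac{2}{25} \left(-5\right) \left(-3\right) 16 = 2 \cdot \frac{1}{25} \cdot 15 \cdot 16 = \frac{2}{25} \cdot 240 = \frac{96}{5}$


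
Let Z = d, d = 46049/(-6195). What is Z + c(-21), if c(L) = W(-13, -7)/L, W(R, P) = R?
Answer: -42214/6195 ≈ -6.8142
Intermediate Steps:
d = -46049/6195 (d = 46049*(-1/6195) = -46049/6195 ≈ -7.4333)
Z = -46049/6195 ≈ -7.4333
c(L) = -13/L
Z + c(-21) = -46049/6195 - 13/(-21) = -46049/6195 - 13*(-1/21) = -46049/6195 + 13/21 = -42214/6195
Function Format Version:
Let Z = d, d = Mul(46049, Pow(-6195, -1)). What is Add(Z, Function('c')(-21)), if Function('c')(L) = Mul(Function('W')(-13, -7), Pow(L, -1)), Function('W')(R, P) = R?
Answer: Rational(-42214, 6195) ≈ -6.8142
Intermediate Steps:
d = Rational(-46049, 6195) (d = Mul(46049, Rational(-1, 6195)) = Rational(-46049, 6195) ≈ -7.4333)
Z = Rational(-46049, 6195) ≈ -7.4333
Function('c')(L) = Mul(-13, Pow(L, -1))
Add(Z, Function('c')(-21)) = Add(Rational(-46049, 6195), Mul(-13, Pow(-21, -1))) = Add(Rational(-46049, 6195), Mul(-13, Rational(-1, 21))) = Add(Rational(-46049, 6195), Rational(13, 21)) = Rational(-42214, 6195)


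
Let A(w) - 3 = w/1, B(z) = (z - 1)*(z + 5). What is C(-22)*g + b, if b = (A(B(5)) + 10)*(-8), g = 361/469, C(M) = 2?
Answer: -198134/469 ≈ -422.46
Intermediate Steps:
B(z) = (-1 + z)*(5 + z)
A(w) = 3 + w (A(w) = 3 + w/1 = 3 + w*1 = 3 + w)
g = 361/469 (g = 361*(1/469) = 361/469 ≈ 0.76972)
b = -424 (b = ((3 + (-5 + 5² + 4*5)) + 10)*(-8) = ((3 + (-5 + 25 + 20)) + 10)*(-8) = ((3 + 40) + 10)*(-8) = (43 + 10)*(-8) = 53*(-8) = -424)
C(-22)*g + b = 2*(361/469) - 424 = 722/469 - 424 = -198134/469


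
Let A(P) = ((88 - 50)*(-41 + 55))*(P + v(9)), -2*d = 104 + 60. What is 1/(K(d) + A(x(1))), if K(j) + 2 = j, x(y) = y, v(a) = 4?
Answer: 1/2576 ≈ 0.00038820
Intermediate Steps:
d = -82 (d = -(104 + 60)/2 = -½*164 = -82)
K(j) = -2 + j
A(P) = 2128 + 532*P (A(P) = ((88 - 50)*(-41 + 55))*(P + 4) = (38*14)*(4 + P) = 532*(4 + P) = 2128 + 532*P)
1/(K(d) + A(x(1))) = 1/((-2 - 82) + (2128 + 532*1)) = 1/(-84 + (2128 + 532)) = 1/(-84 + 2660) = 1/2576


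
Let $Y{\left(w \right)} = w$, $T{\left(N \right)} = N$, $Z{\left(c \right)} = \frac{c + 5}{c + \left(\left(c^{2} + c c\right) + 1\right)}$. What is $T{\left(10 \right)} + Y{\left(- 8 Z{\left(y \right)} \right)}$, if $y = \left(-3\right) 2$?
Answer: $\frac{678}{67} \approx 10.119$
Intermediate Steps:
$y = -6$
$Z{\left(c \right)} = \frac{5 + c}{1 + c + 2 c^{2}}$ ($Z{\left(c \right)} = \frac{5 + c}{c + \left(\left(c^{2} + c^{2}\right) + 1\right)} = \frac{5 + c}{c + \left(2 c^{2} + 1\right)} = \frac{5 + c}{c + \left(1 + 2 c^{2}\right)} = \frac{5 + c}{1 + c + 2 c^{2}}$)
$T{\left(10 \right)} + Y{\left(- 8 Z{\left(y \right)} \right)} = 10 - 8 \frac{5 - 6}{1 - 6 + 2 \left(-6\right)^{2}} = 10 - 8 \frac{1}{1 - 6 + 2 \cdot 36} \left(-1\right) = 10 - 8 \frac{1}{1 - 6 + 72} \left(-1\right) = 10 - 8 \cdot \frac{1}{67} \left(-1\right) = 10 - - \frac{8}{67} = 10 + \frac{8}{67} = \frac{678}{67}$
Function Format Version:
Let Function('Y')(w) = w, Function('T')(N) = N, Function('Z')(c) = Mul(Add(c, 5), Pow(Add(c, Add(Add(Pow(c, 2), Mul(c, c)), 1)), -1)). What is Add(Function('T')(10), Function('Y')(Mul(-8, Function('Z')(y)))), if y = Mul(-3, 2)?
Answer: Rational(678, 67) ≈ 10.119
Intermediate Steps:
y = -6
Function('Z')(c) = Mul(Pow(Add(1, c, Mul(2, Pow(c, 2))), -1), Add(5, c)) (Function('Z')(c) = Mul(Add(5, c), Pow(Add(c, Add(Add(Pow(c, 2), Pow(c, 2)), 1)), -1)) = Mul(Add(5, c), Pow(Add(c, Add(Mul(2, Pow(c, 2)), 1)), -1)) = Mul(Add(5, c), Pow(Add(c, Add(1, Mul(2, Pow(c, 2)))), -1)) = Mul(Add(5, c), Pow(Add(1, c, Mul(2, Pow(c, 2))), -1)) = Mul(Pow(Add(1, c, Mul(2, Pow(c, 2))), -1), Add(5, c)))
Add(Function('T')(10), Function('Y')(Mul(-8, Function('Z')(y)))) = Add(10, Mul(-8, Mul(Pow(Add(1, -6, Mul(2, Pow(-6, 2))), -1), Add(5, -6)))) = Add(10, Mul(-8, Mul(Pow(Add(1, -6, Mul(2, 36)), -1), -1))) = Add(10, Mul(-8, Mul(Pow(Add(1, -6, 72), -1), -1))) = Add(10, Mul(-8, Mul(Pow(67, -1), -1))) = Add(10, Mul(-8, Mul(Rational(1, 67), -1))) = Add(10, Mul(-8, Rational(-1, 67))) = Add(10, Rational(8, 67)) = Rational(678, 67)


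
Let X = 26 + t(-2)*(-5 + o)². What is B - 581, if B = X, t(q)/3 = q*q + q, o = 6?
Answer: -549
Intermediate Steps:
t(q) = 3*q + 3*q² (t(q) = 3*(q*q + q) = 3*(q² + q) = 3*(q + q²) = 3*q + 3*q²)
X = 32 (X = 26 + (3*(-2)*(1 - 2))*(-5 + 6)² = 26 + (3*(-2)*(-1))*1² = 26 + 6*1 = 26 + 6 = 32)
B = 32
B - 581 = 32 - 581 = -549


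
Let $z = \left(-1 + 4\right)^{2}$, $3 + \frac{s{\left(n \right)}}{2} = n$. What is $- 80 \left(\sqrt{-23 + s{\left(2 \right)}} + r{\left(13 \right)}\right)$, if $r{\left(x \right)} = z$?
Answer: $-720 - 400 i \approx -720.0 - 400.0 i$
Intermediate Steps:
$s{\left(n \right)} = -6 + 2 n$
$z = 9$ ($z = 3^{2} = 9$)
$r{\left(x \right)} = 9$
$- 80 \left(\sqrt{-23 + s{\left(2 \right)}} + r{\left(13 \right)}\right) = - 80 \left(\sqrt{-23 + \left(-6 + 2 \cdot 2\right)} + 9\right) = - 80 \left(\sqrt{-23 + \left(-6 + 4\right)} + 9\right) = - 80 \left(\sqrt{-23 - 2} + 9\right) = - 80 \left(\sqrt{-25} + 9\right) = - 80 \left(5 i + 9\right) = - 80 \left(9 + 5 i\right) = -720 - 400 i$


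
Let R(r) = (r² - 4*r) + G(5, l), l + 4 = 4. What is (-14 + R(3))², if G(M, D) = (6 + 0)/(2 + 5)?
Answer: 12769/49 ≈ 260.59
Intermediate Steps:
l = 0 (l = -4 + 4 = 0)
G(M, D) = 6/7
R(r) = 6/7 + r² - 4*r (R(r) = (r² - 4*r) + 6/7 = 6/7 + r² - 4*r)
(-14 + R(3))² = (-14 + (6/7 + 3² - 4*3))² = (-14 + (6/7 + 9 - 12))² = (-14 - 15/7)² = (-113/7)² = 12769/49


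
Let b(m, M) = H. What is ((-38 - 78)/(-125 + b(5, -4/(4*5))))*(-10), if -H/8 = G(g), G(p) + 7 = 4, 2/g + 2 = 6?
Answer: -1160/101 ≈ -11.485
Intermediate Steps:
g = 1/2 (g = 2/(-2 + 6) = 2/4 = 2*(1/4) = 1/2 ≈ 0.50000)
G(p) = -3 (G(p) = -7 + 4 = -3)
H = 24 (H = -8*(-3) = 24)
b(m, M) = 24
((-38 - 78)/(-125 + b(5, -4/(4*5))))*(-10) = ((-38 - 78)/(-125 + 24))*(-10) = -116/(-101)*(-10) = -116*(-1/101)*(-10) = (116/101)*(-10) = -1160/101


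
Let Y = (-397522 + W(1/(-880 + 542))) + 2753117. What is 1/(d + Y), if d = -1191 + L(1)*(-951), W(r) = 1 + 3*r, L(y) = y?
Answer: 338/795467449 ≈ 4.2491e-7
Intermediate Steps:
Y = 796191445/338 (Y = (-397522 + (1 + 3/(-880 + 542))) + 2753117 = (-397522 + (1 + 3/(-338))) + 2753117 = (-397522 + (1 + 3*(-1/338))) + 2753117 = (-397522 + (1 - 3/338)) + 2753117 = (-397522 + 335/338) + 2753117 = -134362101/338 + 2753117 = 796191445/338 ≈ 2.3556e+6)
d = -2142 (d = -1191 + 1*(-951) = -1191 - 951 = -2142)
1/(d + Y) = 1/(-2142 + 796191445/338) = 1/(795467449/338) = 338/795467449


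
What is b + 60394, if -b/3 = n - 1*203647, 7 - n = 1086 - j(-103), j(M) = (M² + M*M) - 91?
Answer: 611191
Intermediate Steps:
j(M) = -91 + 2*M² (j(M) = (M² + M²) - 91 = 2*M² - 91 = -91 + 2*M²)
n = 20048 (n = 7 - (1086 - (-91 + 2*(-103)²)) = 7 - (1086 - (-91 + 2*10609)) = 7 - (1086 - (-91 + 21218)) = 7 - (1086 - 1*21127) = 7 - (1086 - 21127) = 7 - 1*(-20041) = 7 + 20041 = 20048)
b = 550797 (b = -3*(20048 - 1*203647) = -3*(20048 - 203647) = -3*(-183599) = 550797)
b + 60394 = 550797 + 60394 = 611191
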